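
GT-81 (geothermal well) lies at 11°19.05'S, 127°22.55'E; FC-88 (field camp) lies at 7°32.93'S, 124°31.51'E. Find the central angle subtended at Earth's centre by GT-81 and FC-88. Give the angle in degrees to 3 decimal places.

GT-81: φ = -11.31750°, λ = +127.37583°
FC-88: φ = -7.54883°, λ = +124.52517°
Δφ = 3.7687°,  Δλ = -2.8507°
a = sin²(Δφ/2) + cos φ₁ cos φ₂ sin²(Δλ/2) = 0.001683
c = 2·arcsin(√a) = 0.082063 rad = 4.7019°

4.702°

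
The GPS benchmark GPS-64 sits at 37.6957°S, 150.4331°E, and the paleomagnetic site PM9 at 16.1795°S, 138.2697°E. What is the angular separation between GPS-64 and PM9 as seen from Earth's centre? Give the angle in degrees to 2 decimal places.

Δφ = 21.5162°,  Δλ = -12.1634°
a = sin²(Δφ/2) + cos φ₁ cos φ₂ sin²(Δλ/2) = 0.043373
c = 2·arcsin(√a) = 0.419595 rad = 24.0410°

24.04°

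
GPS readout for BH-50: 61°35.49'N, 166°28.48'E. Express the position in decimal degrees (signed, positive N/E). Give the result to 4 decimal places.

lat: 61.5915° N → +61.5915°
lon: 166.4747° E → +166.4747°

+61.5915°, +166.4747°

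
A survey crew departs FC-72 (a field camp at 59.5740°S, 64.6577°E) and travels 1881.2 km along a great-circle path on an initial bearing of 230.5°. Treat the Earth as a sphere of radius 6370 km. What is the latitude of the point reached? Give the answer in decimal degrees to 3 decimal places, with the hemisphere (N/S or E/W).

δ = d/R = 1881.2/6370 = 0.295322 rad
φ₂ = arcsin(sin φ₁ cos δ + cos φ₁ sin δ cos θ)
   = arcsin(-0.86228·0.95671 + 0.50643·0.29105·-0.63608) = -66.73799°
λ₂ = λ₁ + atan2(sin θ sin δ cos φ₁, cos δ − sin φ₁ sin φ₂) = 30.00174°

66.738°S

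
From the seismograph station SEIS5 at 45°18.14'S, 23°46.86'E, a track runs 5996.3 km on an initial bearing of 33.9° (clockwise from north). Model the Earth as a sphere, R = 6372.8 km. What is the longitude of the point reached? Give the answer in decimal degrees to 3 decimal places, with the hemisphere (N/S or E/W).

50.611°E

SEIS5: φ = -45.30233°, λ = +23.78100°
δ = d/R = 5996.3/6372.8 = 0.940921 rad
φ₂ = arcsin(sin φ₁ cos δ + cos φ₁ sin δ cos θ)
   = arcsin(-0.71083·0.58904 + 0.70337·0.80810·0.83001) = 3.04165°
λ₂ = λ₁ + atan2(sin θ sin δ cos φ₁, cos δ − sin φ₁ sin φ₂) = 50.61134°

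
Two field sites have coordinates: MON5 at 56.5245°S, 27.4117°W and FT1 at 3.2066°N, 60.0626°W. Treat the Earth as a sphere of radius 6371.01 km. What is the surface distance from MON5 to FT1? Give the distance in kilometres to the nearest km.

Δφ = 59.7311°,  Δλ = -32.6509°
a = sin²(Δφ/2) + cos φ₁ cos φ₂ sin²(Δλ/2) = 0.291484
c = 2·arcsin(√a) = 1.140620 rad = 65.3527°
d = R·c = 6371.01 × 1.140620 = 7266.9 km

7267 km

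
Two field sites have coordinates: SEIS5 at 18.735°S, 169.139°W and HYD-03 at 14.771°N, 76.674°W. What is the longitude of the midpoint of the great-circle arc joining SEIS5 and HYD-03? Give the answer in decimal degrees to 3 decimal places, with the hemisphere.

122.283°W

Bx = cos φ₂ cos Δλ = -0.041588,  By = cos φ₂ sin Δλ = 0.966058
φₘ = atan2(sin φ₁ + sin φ₂, √((cos φ₁ + Bx)² + By²)) = -2.86385°
λₘ = λ₁ + atan2(By, cos φ₁ + Bx) = -122.28341°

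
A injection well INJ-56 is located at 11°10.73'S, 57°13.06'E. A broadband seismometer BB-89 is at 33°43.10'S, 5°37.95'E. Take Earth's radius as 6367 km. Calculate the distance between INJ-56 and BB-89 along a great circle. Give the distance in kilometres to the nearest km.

INJ-56: φ = -11.17883°, λ = +57.21767°
BB-89: φ = -33.71833°, λ = +5.63250°
Δφ = -22.5395°,  Δλ = -51.5852°
a = sin²(Δφ/2) + cos φ₁ cos φ₂ sin²(Δλ/2) = 0.192680
c = 2·arcsin(√a) = 0.908867 rad = 52.0743°
d = R·c = 6367 × 0.908867 = 5786.8 km

5787 km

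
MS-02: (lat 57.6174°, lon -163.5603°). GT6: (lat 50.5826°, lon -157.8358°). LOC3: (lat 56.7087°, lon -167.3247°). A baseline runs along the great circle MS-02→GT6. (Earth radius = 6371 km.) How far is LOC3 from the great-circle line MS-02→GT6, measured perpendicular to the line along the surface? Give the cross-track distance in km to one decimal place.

δ₁₃ = central angle MS-02→LOC3 = 0.038990 rad  (haversine)
θ₁₃ = bearing MS-02→LOC3 = 247.592°,  θ₁₂ = bearing MS-02→GT6 = 152.136°
dₓₜ = R·arcsin(sin δ₁₃ · sin(θ₁₃ − θ₁₂)) = 6371·arcsin(0.03898·sin(95.457°)) = 247.280 km
|dₓₜ| = 247.280 km

247.3 km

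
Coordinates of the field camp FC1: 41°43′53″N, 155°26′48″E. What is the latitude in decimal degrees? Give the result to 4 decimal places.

41.7314°N

41° + 43′/60 + 53″/3600 = 41 + 0.71667 + 0.01472 = 41.7314°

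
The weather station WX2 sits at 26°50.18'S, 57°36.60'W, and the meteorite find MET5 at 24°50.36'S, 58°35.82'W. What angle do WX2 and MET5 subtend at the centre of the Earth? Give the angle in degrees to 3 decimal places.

WX2: φ = -26.83633°, λ = -57.61000°
MET5: φ = -24.83933°, λ = -58.59700°
Δφ = 1.9970°,  Δλ = -0.9870°
a = sin²(Δφ/2) + cos φ₁ cos φ₂ sin²(Δλ/2) = 0.000364
c = 2·arcsin(√a) = 0.038147 rad = 2.1856°

2.186°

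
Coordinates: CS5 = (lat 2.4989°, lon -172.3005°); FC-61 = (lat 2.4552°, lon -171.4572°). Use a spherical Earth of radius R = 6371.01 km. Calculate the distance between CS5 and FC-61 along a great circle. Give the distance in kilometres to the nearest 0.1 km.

Δφ = -0.0437°,  Δλ = 0.8433°
a = sin²(Δφ/2) + cos φ₁ cos φ₂ sin²(Δλ/2) = 0.000054
c = 2·arcsin(√a) = 0.014724 rad = 0.8436°
d = R·c = 6371.01 × 0.014724 = 93.8 km

93.8 km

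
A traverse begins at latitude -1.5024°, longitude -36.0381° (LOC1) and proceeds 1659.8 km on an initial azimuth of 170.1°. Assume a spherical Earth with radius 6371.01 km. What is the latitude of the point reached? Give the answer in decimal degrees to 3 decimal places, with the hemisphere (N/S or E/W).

16.200°S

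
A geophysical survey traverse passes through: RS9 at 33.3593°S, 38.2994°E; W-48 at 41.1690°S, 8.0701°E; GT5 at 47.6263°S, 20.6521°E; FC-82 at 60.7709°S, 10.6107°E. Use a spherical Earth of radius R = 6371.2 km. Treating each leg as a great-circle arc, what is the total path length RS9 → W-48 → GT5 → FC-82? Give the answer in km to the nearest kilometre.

5621 km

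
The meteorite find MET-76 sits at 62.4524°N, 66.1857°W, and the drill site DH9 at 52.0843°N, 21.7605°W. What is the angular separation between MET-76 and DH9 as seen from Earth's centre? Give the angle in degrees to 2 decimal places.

25.52°

Δφ = -10.3681°,  Δλ = 44.4252°
a = sin²(Δφ/2) + cos φ₁ cos φ₂ sin²(Δλ/2) = 0.048781
c = 2·arcsin(√a) = 0.445401 rad = 25.5196°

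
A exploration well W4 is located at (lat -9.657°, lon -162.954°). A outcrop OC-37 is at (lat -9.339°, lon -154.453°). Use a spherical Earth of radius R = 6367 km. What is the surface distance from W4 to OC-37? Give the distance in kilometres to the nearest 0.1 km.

Δφ = 0.3180°,  Δλ = 8.5010°
a = sin²(Δφ/2) + cos φ₁ cos φ₂ sin²(Δλ/2) = 0.005351
c = 2·arcsin(√a) = 0.146438 rad = 8.3903°
d = R·c = 6367 × 0.146438 = 932.4 km

932.4 km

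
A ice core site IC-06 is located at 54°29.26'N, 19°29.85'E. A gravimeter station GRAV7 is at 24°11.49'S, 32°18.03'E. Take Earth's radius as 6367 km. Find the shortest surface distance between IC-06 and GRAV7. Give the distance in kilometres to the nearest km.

IC-06: φ = +54.48767°, λ = +19.49750°
GRAV7: φ = -24.19150°, λ = +32.30050°
Δφ = -78.6792°,  Δλ = 12.8030°
a = sin²(Δφ/2) + cos φ₁ cos φ₂ sin²(Δλ/2) = 0.408435
c = 2·arcsin(√a) = 1.386628 rad = 79.4479°
d = R·c = 6367 × 1.386628 = 8828.7 km

8829 km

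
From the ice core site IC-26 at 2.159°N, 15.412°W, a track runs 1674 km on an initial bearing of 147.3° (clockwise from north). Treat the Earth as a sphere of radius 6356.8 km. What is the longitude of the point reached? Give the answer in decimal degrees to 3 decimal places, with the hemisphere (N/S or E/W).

7.189°W

δ = d/R = 1674/6356.8 = 0.263340 rad
φ₂ = arcsin(sin φ₁ cos δ + cos φ₁ sin δ cos θ)
   = arcsin(0.03767·0.96553 + 0.99929·0.26031·-0.84151) = -10.51667°
λ₂ = λ₁ + atan2(sin θ sin δ cos φ₁, cos δ − sin φ₁ sin φ₂) = -7.18873°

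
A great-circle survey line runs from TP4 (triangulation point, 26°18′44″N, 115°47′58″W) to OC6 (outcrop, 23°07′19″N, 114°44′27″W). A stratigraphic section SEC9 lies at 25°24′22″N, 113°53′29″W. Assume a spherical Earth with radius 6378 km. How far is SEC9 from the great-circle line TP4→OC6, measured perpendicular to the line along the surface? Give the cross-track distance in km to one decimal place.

154.4 km

TP4: φ = +26.31222°, λ = -115.79944°
OC6: φ = +23.12194°, λ = -114.74083°
SEC9: φ = +25.40611°, λ = -113.89139°
δ₁₃ = central angle TP4→SEC9 = 0.033884 rad  (haversine)
θ₁₃ = bearing TP4→SEC9 = 117.403°,  θ₁₂ = bearing TP4→OC6 = 163.002°
dₓₜ = R·arcsin(sin δ₁₃ · sin(θ₁₃ − θ₁₂)) = 6378·arcsin(0.03388·sin(-45.599°)) = -154.386 km
|dₓₜ| = 154.386 km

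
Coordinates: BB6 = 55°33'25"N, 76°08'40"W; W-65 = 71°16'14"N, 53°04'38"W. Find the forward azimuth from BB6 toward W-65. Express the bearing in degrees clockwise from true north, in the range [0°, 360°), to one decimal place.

23.3°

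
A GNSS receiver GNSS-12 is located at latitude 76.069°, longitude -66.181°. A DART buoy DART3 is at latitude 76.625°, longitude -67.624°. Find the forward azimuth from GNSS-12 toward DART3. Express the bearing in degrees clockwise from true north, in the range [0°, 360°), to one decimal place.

Δλ = -1.4430°
y = sin Δλ · cos φ₂ = -0.005825
x = cos φ₁ sin φ₂ − sin φ₁ cos φ₂ cos Δλ = 0.009775
θ = atan2(y, x) = -30.7921° → 329.2079° (mod 360°)

329.2°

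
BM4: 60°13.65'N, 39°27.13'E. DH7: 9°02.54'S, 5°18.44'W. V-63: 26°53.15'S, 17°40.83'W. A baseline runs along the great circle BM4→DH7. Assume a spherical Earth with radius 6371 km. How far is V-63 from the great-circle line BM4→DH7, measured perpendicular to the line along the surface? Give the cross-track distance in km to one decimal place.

BM4: φ = +60.22750°, λ = +39.45217°
DH7: φ = -9.04233°, λ = -5.30733°
V-63: φ = -26.88583°, λ = -17.68050°
δ₁₃ = central angle BM4→V-63 = 1.723562 rad  (haversine)
θ₁₃ = bearing BM4→V-63 = 229.285°,  θ₁₂ = bearing BM4→DH7 = 225.359°
dₓₜ = R·arcsin(sin δ₁₃ · sin(θ₁₃ − θ₁₂)) = 6371·arcsin(0.98835·sin(3.926°)) = 431.513 km
|dₓₜ| = 431.513 km

431.5 km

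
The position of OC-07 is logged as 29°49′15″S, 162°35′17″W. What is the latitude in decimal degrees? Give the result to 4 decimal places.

29° + 49′/60 + 15″/3600 = 29 + 0.81667 + 0.00417 = 29.8208°

29.8208°S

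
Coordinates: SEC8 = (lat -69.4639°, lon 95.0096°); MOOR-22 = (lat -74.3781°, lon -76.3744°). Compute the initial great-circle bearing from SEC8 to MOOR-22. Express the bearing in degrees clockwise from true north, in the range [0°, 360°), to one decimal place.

183.9°

Δλ = -171.3840°
y = sin Δλ · cos φ₂ = -0.040342
x = cos φ₁ sin φ₂ − sin φ₁ cos φ₂ cos Δλ = -0.587168
θ = atan2(y, x) = -176.0696° → 183.9304° (mod 360°)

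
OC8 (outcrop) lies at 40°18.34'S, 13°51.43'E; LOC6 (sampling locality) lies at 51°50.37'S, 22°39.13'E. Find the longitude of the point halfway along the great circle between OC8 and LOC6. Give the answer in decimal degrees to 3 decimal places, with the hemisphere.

17.793°E

OC8: φ = -40.30567°, λ = +13.85717°
LOC6: φ = -51.83950°, λ = +22.65217°
Bx = cos φ₂ cos Δλ = 0.610601,  By = cos φ₂ sin Δλ = 0.094472
φₘ = atan2(sin φ₁ + sin φ₂, √((cos φ₁ + Bx)² + By²)) = -46.15605°
λₘ = λ₁ + atan2(By, cos φ₁ + Bx) = 17.79271°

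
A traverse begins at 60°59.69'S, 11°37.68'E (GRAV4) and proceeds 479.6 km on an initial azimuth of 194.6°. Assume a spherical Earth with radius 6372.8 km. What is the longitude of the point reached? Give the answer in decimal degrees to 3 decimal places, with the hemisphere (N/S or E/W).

9.044°E

GRAV4: φ = -60.99483°, λ = +11.62800°
δ = d/R = 479.6/6372.8 = 0.075257 rad
φ₂ = arcsin(sin φ₁ cos δ + cos φ₁ sin δ cos θ)
   = arcsin(-0.87458·0.99717 + 0.48489·0.07519·-0.96771) = -65.14580°
λ₂ = λ₁ + atan2(sin θ sin δ cos φ₁, cos δ − sin φ₁ sin φ₂) = 9.04361°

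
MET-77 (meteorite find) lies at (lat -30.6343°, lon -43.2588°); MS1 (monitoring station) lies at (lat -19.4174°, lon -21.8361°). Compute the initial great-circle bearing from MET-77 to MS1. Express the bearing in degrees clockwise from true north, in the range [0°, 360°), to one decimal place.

64.9°

Δλ = 21.4227°
y = sin Δλ · cos φ₂ = 0.344471
x = cos φ₁ sin φ₂ − sin φ₁ cos φ₂ cos Δλ = 0.161321
θ = atan2(y, x) = 64.9055° → 64.9055° (mod 360°)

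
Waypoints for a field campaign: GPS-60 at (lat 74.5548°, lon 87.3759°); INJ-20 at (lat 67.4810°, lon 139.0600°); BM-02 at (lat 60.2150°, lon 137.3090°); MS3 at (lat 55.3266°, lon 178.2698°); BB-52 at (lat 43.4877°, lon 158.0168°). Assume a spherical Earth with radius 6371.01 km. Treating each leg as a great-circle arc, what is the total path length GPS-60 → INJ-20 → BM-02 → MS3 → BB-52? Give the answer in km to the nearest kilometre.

7163 km

GPS-60→INJ-20: c = 0.305724 rad, d = 1947.77 km
INJ-20→BM-02: c = 0.127516 rad, d = 812.41 km
BM-02→MS3: c = 0.384007 rad, d = 2446.52 km
MS3→BB-52: c = 0.307116 rad, d = 1956.64 km
Total = 1947.77 + 812.41 + 2446.52 + 1956.64 = 7163.33 km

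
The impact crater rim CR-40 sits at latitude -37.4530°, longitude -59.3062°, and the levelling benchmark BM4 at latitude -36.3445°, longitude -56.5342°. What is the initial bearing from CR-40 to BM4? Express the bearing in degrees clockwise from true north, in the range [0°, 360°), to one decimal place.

64.3°

Δλ = 2.7720°
y = sin Δλ · cos φ₂ = 0.038954
x = cos φ₁ sin φ₂ − sin φ₁ cos φ₂ cos Δλ = 0.018773
θ = atan2(y, x) = 64.2696° → 64.2696° (mod 360°)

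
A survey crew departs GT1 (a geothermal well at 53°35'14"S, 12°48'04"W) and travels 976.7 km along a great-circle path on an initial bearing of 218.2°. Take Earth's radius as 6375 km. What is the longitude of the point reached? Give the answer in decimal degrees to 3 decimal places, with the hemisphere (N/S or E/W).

23.700°W

GT1: φ = -53.58722°, λ = -12.80111°
δ = d/R = 976.7/6375 = 0.153208 rad
φ₂ = arcsin(sin φ₁ cos δ + cos φ₁ sin δ cos θ)
   = arcsin(-0.80476·0.98829 + 0.59360·0.15261·-0.78586) = -60.05725°
λ₂ = λ₁ + atan2(sin θ sin δ cos φ₁, cos δ − sin φ₁ sin φ₂) = -23.70003°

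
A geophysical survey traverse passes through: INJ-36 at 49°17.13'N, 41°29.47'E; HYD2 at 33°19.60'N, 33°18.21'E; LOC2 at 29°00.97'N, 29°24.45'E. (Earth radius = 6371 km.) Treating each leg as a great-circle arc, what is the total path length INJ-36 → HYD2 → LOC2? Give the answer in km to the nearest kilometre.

2505 km

INJ-36: φ = +49.28550°, λ = +41.49117°
HYD2: φ = +33.32667°, λ = +33.30350°
LOC2: φ = +29.01617°, λ = +29.40750°
INJ-36→HYD2: c = 0.298074 rad, d = 1899.03 km
HYD2→LOC2: c = 0.095085 rad, d = 605.79 km
Total = 1899.03 + 605.79 = 2504.81 km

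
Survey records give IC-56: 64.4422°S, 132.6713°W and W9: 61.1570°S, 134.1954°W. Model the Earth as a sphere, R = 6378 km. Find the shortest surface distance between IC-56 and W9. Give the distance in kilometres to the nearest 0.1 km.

373.8 km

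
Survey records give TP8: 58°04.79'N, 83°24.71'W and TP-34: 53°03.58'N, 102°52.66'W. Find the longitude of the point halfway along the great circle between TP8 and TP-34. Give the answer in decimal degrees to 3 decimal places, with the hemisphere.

93.773°W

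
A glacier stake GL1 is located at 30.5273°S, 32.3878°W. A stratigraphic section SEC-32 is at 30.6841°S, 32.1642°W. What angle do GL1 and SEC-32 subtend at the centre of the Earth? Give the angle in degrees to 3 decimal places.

Δφ = -0.1568°,  Δλ = 0.2236°
a = sin²(Δφ/2) + cos φ₁ cos φ₂ sin²(Δλ/2) = 0.000005
c = 2·arcsin(√a) = 0.004333 rad = 0.2482°

0.248°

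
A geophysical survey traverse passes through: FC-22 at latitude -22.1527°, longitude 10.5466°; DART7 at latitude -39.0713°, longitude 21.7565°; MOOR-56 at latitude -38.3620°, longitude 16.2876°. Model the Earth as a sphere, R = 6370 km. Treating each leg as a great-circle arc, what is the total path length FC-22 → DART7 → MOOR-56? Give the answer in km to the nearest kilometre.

2642 km

FC-22→DART7: c = 0.339261 rad, d = 2161.09 km
DART7→MOOR-56: c = 0.075485 rad, d = 480.84 km
Total = 2161.09 + 480.84 = 2641.93 km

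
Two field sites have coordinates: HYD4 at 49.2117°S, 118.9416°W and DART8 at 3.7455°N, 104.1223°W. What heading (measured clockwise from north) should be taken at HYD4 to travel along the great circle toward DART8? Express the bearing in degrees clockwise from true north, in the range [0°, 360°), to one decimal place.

Δλ = 14.8193°
y = sin Δλ · cos φ₂ = 0.255225
x = cos φ₁ sin φ₂ − sin φ₁ cos φ₂ cos Δλ = 0.773055
θ = atan2(y, x) = 18.2707° → 18.2707° (mod 360°)

18.3°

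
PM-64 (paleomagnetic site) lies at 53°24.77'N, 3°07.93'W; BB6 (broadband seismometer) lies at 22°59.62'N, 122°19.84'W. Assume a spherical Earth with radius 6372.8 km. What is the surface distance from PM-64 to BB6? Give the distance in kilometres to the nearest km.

PM-64: φ = +53.41283°, λ = -3.13217°
BB6: φ = +22.99367°, λ = -122.33067°
Δφ = -30.4192°,  Δλ = -119.1985°
a = sin²(Δφ/2) + cos φ₁ cos φ₂ sin²(Δλ/2) = 0.477007
c = 2·arcsin(√a) = 1.524794 rad = 87.3643°
d = R·c = 6372.8 × 1.524794 = 9717.2 km

9717 km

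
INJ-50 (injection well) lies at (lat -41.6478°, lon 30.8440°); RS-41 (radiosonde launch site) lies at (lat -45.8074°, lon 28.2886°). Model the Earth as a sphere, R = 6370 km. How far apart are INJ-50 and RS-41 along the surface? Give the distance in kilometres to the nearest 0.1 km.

Δφ = -4.1596°,  Δλ = -2.5554°
a = sin²(Δφ/2) + cos φ₁ cos φ₂ sin²(Δλ/2) = 0.001576
c = 2·arcsin(√a) = 0.079420 rad = 4.5504°
d = R·c = 6370 × 0.079420 = 505.9 km

505.9 km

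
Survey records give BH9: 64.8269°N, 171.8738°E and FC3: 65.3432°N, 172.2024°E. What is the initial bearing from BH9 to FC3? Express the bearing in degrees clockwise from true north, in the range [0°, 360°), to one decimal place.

Δλ = 0.3286°
y = sin Δλ · cos φ₂ = 0.002393
x = cos φ₁ sin φ₂ − sin φ₁ cos φ₂ cos Δλ = 0.009017
θ = atan2(y, x) = 14.8602° → 14.8602° (mod 360°)

14.9°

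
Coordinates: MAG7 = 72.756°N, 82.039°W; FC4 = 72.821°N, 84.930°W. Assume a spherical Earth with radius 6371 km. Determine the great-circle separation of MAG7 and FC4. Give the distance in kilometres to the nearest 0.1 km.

95.4 km

Δφ = 0.0650°,  Δλ = -2.8910°
a = sin²(Δφ/2) + cos φ₁ cos φ₂ sin²(Δλ/2) = 0.000056
c = 2·arcsin(√a) = 0.014972 rad = 0.8578°
d = R·c = 6371 × 0.014972 = 95.4 km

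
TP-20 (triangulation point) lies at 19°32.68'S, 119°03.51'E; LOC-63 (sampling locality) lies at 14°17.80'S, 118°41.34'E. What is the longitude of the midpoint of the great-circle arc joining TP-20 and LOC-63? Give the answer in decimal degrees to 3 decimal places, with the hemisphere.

TP-20: φ = -19.54467°, λ = +119.05850°
LOC-63: φ = -14.29667°, λ = +118.68900°
Bx = cos φ₂ cos Δλ = 0.969010,  By = cos φ₂ sin Δλ = -0.006249
φₘ = atan2(sin φ₁ + sin φ₂, √((cos φ₁ + Bx)² + By²)) = -16.92075°
λₘ = λ₁ + atan2(By, cos φ₁ + Bx) = 118.87117°

118.871°E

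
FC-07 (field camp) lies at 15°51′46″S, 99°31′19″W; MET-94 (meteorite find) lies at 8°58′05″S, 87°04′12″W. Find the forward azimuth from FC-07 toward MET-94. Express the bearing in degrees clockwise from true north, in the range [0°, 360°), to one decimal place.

61.9°

FC-07: φ = -15.86278°, λ = -99.52194°
MET-94: φ = -8.96806°, λ = -87.07000°
Δλ = 12.4519°
y = sin Δλ · cos φ₂ = 0.212985
x = cos φ₁ sin φ₂ − sin φ₁ cos φ₂ cos Δλ = 0.113694
θ = atan2(y, x) = 61.9061° → 61.9061° (mod 360°)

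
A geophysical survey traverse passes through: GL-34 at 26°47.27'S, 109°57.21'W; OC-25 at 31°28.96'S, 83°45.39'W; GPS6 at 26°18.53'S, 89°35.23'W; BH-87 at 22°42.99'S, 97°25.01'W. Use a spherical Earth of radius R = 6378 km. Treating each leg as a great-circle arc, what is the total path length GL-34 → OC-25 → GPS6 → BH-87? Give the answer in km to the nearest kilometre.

4290 km

GL-34: φ = -26.78783°, λ = -109.95350°
OC-25: φ = -31.48267°, λ = -83.75650°
GPS6: φ = -26.30883°, λ = -89.58717°
BH-87: φ = -22.71650°, λ = -97.41683°
GL-34→OC-25: c = 0.406659 rad, d = 2593.67 km
OC-25→GPS6: c = 0.126807 rad, d = 808.78 km
GPS6→BH-87: c = 0.139206 rad, d = 887.86 km
Total = 2593.67 + 808.78 + 887.86 = 4290.30 km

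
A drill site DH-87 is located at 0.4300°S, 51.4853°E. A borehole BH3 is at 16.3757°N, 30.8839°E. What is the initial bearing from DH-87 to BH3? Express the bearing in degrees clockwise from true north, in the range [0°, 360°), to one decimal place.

310.5°

Δλ = -20.6014°
y = sin Δλ · cos φ₂ = -0.337591
x = cos φ₁ sin φ₂ − sin φ₁ cos φ₂ cos Δλ = 0.288667
θ = atan2(y, x) = -49.4670° → 310.5330° (mod 360°)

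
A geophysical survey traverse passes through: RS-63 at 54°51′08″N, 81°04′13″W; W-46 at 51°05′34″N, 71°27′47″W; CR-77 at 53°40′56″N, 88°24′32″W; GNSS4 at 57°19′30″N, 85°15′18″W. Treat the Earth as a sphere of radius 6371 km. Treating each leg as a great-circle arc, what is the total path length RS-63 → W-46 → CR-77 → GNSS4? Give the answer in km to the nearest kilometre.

2400 km

RS-63: φ = +54.85222°, λ = -81.07028°
W-46: φ = +51.09278°, λ = -71.46306°
CR-77: φ = +53.68222°, λ = -88.40889°
GNSS4: φ = +57.32500°, λ = -85.25500°
RS-63→W-46: c = 0.120263 rad, d = 766.19 km
W-46→CR-77: c = 0.185588 rad, d = 1182.38 km
CR-77→GNSS4: c = 0.070792 rad, d = 451.02 km
Total = 766.19 + 1182.38 + 451.02 = 2399.59 km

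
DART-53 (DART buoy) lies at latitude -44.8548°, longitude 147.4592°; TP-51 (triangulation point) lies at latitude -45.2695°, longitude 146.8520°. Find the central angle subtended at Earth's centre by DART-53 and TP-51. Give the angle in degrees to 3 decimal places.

0.597°

Δφ = -0.4147°,  Δλ = -0.6072°
a = sin²(Δφ/2) + cos φ₁ cos φ₂ sin²(Δλ/2) = 0.000027
c = 2·arcsin(√a) = 0.010412 rad = 0.5966°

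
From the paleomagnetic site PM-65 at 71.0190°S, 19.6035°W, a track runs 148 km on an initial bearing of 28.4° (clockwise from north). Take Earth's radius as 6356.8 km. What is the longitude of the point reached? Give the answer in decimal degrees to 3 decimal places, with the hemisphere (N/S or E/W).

17.763°W

δ = d/R = 148/6356.8 = 0.023282 rad
φ₂ = arcsin(sin φ₁ cos δ + cos φ₁ sin δ cos θ)
   = arcsin(-0.94563·0.99973 + 0.32525·0.02328·0.87965) = -69.83596°
λ₂ = λ₁ + atan2(sin θ sin δ cos φ₁, cos δ − sin φ₁ sin φ₂) = -17.76276°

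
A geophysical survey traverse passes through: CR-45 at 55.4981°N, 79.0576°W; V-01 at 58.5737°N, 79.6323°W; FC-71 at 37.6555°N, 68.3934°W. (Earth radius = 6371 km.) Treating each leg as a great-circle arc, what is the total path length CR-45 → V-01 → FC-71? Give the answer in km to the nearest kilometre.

CR-45→V-01: c = 0.053956 rad, d = 343.75 km
V-01→FC-71: c = 0.386657 rad, d = 2463.39 km
Total = 343.75 + 2463.39 = 2807.14 km

2807 km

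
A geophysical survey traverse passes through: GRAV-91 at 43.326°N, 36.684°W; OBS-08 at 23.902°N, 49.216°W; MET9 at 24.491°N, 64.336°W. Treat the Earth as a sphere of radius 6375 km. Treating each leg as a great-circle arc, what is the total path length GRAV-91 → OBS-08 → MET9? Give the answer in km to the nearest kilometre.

GRAV-91→OBS-08: c = 0.383828 rad, d = 2446.90 km
OBS-08→MET9: c = 0.240809 rad, d = 1535.16 km
Total = 2446.90 + 1535.16 = 3982.06 km

3982 km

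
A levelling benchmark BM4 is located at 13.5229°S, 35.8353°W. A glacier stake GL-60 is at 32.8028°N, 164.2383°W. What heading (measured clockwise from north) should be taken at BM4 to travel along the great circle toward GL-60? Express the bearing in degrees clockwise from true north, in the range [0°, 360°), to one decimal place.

301.6°

Δλ = -128.4030°
y = sin Δλ · cos φ₂ = -0.658698
x = cos φ₁ sin φ₂ − sin φ₁ cos φ₂ cos Δλ = 0.404637
θ = atan2(y, x) = -58.4377° → 301.5623° (mod 360°)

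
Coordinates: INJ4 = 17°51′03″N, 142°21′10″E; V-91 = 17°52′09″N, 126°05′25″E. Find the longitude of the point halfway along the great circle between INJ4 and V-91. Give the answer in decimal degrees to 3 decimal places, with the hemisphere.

134.222°E

INJ4: φ = +17.85083°, λ = +142.35278°
V-91: φ = +17.86917°, λ = +126.09028°
Bx = cos φ₂ cos Δλ = 0.913679,  By = cos φ₂ sin Δλ = -0.266529
φₘ = atan2(sin φ₁ + sin φ₂, √((cos φ₁ + Bx)² + By²)) = 18.02969°
λₘ = λ₁ + atan2(By, cos φ₁ + Bx) = 134.22195°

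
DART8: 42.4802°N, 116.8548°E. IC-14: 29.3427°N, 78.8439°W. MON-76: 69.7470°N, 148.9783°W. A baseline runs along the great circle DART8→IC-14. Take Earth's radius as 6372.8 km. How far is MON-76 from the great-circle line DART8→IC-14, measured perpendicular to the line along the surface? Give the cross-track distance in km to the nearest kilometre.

δ₁₃ = central angle DART8→MON-76 = 0.908371 rad  (haversine)
θ₁₃ = bearing DART8→MON-76 = 25.967°,  θ₁₂ = bearing DART8→IC-14 = 14.259°
dₓₜ = R·arcsin(sin δ₁₃ · sin(θ₁₃ − θ₁₂)) = 6372.8·arcsin(0.78850·sin(11.709°)) = 1024.144 km
|dₓₜ| = 1024.144 km

1024 km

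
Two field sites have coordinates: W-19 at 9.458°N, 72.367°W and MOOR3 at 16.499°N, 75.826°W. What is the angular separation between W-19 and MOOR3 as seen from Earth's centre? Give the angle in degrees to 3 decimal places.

Δφ = 7.0410°,  Δλ = -3.4590°
a = sin²(Δφ/2) + cos φ₁ cos φ₂ sin²(Δλ/2) = 0.004632
c = 2·arcsin(√a) = 0.136225 rad = 7.8051°

7.805°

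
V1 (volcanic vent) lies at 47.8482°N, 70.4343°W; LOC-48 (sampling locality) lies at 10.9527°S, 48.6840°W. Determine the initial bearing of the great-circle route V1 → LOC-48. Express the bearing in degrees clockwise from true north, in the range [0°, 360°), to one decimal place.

155.6°

Δλ = 21.7503°
y = sin Δλ · cos φ₂ = 0.363812
x = cos φ₁ sin φ₂ − sin φ₁ cos φ₂ cos Δλ = -0.803554
θ = atan2(y, x) = 155.6412° → 155.6412° (mod 360°)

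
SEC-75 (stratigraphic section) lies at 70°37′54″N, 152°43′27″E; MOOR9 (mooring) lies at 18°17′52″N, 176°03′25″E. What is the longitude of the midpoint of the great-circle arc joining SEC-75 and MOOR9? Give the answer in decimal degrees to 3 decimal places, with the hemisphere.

SEC-75: φ = +70.63167°, λ = +152.72417°
MOOR9: φ = +18.29778°, λ = +176.05694°
Bx = cos φ₂ cos Δλ = 0.871793,  By = cos φ₂ sin Δλ = 0.376045
φₘ = atan2(sin φ₁ + sin φ₂, √((cos φ₁ + Bx)² + By²)) = 44.92139°
λₘ = λ₁ + atan2(By, cos φ₁ + Bx) = 170.07698°

170.077°E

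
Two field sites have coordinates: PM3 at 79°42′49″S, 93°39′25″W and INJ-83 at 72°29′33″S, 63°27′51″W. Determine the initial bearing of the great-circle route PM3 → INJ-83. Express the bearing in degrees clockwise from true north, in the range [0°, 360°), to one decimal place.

60.5°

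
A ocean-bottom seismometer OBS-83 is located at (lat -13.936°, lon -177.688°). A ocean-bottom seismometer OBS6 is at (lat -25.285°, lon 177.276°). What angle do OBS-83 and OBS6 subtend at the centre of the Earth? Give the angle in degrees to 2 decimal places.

12.30°

Δφ = -11.3490°,  Δλ = -5.0360°
a = sin²(Δφ/2) + cos φ₁ cos φ₂ sin²(Δλ/2) = 0.011470
c = 2·arcsin(√a) = 0.214612 rad = 12.2964°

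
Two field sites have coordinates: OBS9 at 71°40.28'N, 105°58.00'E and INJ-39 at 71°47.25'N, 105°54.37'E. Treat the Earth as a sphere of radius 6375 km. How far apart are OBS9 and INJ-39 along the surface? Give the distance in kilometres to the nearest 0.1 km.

13.1 km

OBS9: φ = +71.67133°, λ = +105.96667°
INJ-39: φ = +71.78750°, λ = +105.90617°
Δφ = 0.1162°,  Δλ = -0.0605°
a = sin²(Δφ/2) + cos φ₁ cos φ₂ sin²(Δλ/2) = 0.000001
c = 2·arcsin(√a) = 0.002054 rad = 0.1177°
d = R·c = 6375 × 0.002054 = 13.1 km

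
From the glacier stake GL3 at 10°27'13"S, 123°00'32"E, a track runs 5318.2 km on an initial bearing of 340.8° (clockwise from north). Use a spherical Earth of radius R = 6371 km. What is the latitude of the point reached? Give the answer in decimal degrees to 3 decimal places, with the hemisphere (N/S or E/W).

34.505°N

GL3: φ = -10.45361°, λ = +123.00889°
δ = d/R = 5318.2/6371 = 0.834751 rad
φ₂ = arcsin(sin φ₁ cos δ + cos φ₁ sin δ cos θ)
   = arcsin(-0.18144·0.67136 + 0.98340·0.74113·0.94438) = 34.50490°
λ₂ = λ₁ + atan2(sin θ sin δ cos φ₁, cos δ − sin φ₁ sin φ₂) = 105.80551°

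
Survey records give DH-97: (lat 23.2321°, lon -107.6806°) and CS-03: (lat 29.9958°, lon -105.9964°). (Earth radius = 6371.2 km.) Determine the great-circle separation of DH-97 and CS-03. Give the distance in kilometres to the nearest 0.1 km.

770.5 km

Δφ = 6.7637°,  Δλ = 1.6842°
a = sin²(Δφ/2) + cos φ₁ cos φ₂ sin²(Δλ/2) = 0.003652
c = 2·arcsin(√a) = 0.120933 rad = 6.9289°
d = R·c = 6371.2 × 0.120933 = 770.5 km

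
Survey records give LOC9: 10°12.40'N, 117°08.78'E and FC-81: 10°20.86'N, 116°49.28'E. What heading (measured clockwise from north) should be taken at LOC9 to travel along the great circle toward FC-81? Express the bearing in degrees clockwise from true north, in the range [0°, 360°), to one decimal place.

LOC9: φ = +10.20667°, λ = +117.14633°
FC-81: φ = +10.34767°, λ = +116.82133°
Δλ = -0.3250°
y = sin Δλ · cos φ₂ = -0.005580
x = cos φ₁ sin φ₂ − sin φ₁ cos φ₂ cos Δλ = 0.002464
θ = atan2(y, x) = -66.1774° → 293.8226° (mod 360°)

293.8°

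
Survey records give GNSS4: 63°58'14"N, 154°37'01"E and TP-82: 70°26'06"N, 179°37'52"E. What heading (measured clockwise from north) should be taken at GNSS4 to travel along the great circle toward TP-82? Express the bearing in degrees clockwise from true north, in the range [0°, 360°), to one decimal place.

GNSS4: φ = +63.97056°, λ = +154.61694°
TP-82: φ = +70.43500°, λ = +179.63111°
Δλ = 25.0142°
y = sin Δλ · cos φ₂ = 0.141600
x = cos φ₁ sin φ₂ − sin φ₁ cos φ₂ cos Δλ = 0.140811
θ = atan2(y, x) = 45.1600° → 45.1600° (mod 360°)

45.2°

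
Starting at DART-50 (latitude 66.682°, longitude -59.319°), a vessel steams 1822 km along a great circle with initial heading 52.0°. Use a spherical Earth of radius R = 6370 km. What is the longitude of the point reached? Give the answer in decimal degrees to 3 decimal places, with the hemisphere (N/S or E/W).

δ = d/R = 1822/6370 = 0.286028 rad
φ₂ = arcsin(sin φ₁ cos δ + cos φ₁ sin δ cos θ)
   = arcsin(0.91832·0.95937 + 0.39583·0.28214·0.61566) = 71.76315°
λ₂ = λ₁ + atan2(sin θ sin δ cos φ₁, cos δ − sin φ₁ sin φ₂) = -14.04741°

14.047°W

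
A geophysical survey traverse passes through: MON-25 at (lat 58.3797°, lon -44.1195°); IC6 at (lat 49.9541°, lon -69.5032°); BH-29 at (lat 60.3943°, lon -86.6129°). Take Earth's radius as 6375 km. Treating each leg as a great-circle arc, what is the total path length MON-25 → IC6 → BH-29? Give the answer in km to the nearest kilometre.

MON-25→IC6: c = 0.295556 rad, d = 1884.17 km
IC6→BH-29: c = 0.248114 rad, d = 1581.73 km
Total = 1884.17 + 1581.73 = 3465.90 km

3466 km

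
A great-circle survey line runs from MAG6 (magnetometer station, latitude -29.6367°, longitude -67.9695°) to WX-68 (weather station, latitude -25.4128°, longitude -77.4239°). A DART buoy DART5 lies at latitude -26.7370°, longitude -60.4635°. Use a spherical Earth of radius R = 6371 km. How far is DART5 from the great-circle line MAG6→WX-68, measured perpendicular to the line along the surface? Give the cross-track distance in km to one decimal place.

δ₁₃ = central angle MAG6→DART5 = 0.126035 rad  (haversine)
θ₁₃ = bearing MAG6→DART5 = 68.140°,  θ₁₂ = bearing MAG6→WX-68 = 294.491°
dₓₜ = R·arcsin(sin δ₁₃ · sin(θ₁₃ − θ₁₂)) = 6371·arcsin(0.12570·sin(-226.351°)) = 580.277 km
|dₓₜ| = 580.277 km

580.3 km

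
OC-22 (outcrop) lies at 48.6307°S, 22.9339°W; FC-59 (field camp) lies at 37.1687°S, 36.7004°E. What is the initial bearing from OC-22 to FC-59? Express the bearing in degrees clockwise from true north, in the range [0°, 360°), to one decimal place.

98.0°

Δλ = 59.6343°
y = sin Δλ · cos φ₂ = 0.687544
x = cos φ₁ sin φ₂ − sin φ₁ cos φ₂ cos Δλ = -0.096990
θ = atan2(y, x) = 98.0296° → 98.0296° (mod 360°)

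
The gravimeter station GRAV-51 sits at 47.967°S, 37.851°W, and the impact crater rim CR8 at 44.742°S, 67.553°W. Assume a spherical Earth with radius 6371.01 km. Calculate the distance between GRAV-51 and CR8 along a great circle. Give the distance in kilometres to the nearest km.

Δφ = 3.2250°,  Δλ = -29.7020°
a = sin²(Δφ/2) + cos φ₁ cos φ₂ sin²(Δλ/2) = 0.032034
c = 2·arcsin(√a) = 0.359899 rad = 20.6207°
d = R·c = 6371.01 × 0.359899 = 2292.9 km

2293 km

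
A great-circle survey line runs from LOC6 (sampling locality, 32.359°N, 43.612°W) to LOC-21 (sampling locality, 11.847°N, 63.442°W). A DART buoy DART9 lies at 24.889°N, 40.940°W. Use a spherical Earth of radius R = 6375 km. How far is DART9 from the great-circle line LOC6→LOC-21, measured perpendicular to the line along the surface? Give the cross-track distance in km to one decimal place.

783.8 km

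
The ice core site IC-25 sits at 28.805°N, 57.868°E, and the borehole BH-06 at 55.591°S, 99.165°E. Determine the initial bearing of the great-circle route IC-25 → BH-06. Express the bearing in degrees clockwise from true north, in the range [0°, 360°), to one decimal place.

Δλ = 41.2970°
y = sin Δλ · cos φ₂ = 0.372942
x = cos φ₁ sin φ₂ − sin φ₁ cos φ₂ cos Δλ = -0.927504
θ = atan2(y, x) = 158.0953° → 158.0953° (mod 360°)

158.1°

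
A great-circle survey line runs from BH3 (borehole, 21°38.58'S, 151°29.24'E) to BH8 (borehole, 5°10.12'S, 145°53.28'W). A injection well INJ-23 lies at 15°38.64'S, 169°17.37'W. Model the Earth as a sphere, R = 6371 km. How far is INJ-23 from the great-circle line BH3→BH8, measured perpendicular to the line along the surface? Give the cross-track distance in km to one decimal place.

BH3: φ = -21.64300°, λ = +151.48733°
BH8: φ = -5.16867°, λ = -145.88800°
INJ-23: φ = -15.64400°, λ = -169.28950°
δ₁₃ = central angle BH3→INJ-23 = 0.655316 rad  (haversine)
θ₁₃ = bearing BH3→INJ-23 = 87.697°,  θ₁₂ = bearing BH3→BH8 = 84.500°
dₓₜ = R·arcsin(sin δ₁₃ · sin(θ₁₃ − θ₁₂)) = 6371·arcsin(0.60941·sin(3.197°)) = 216.589 km
|dₓₜ| = 216.589 km

216.6 km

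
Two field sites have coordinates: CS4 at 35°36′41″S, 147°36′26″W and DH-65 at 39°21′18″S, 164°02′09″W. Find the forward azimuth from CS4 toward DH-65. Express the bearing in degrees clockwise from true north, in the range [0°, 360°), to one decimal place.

249.1°

CS4: φ = -35.61139°, λ = -147.60722°
DH-65: φ = -39.35500°, λ = -164.03583°
Δλ = -16.4286°
y = sin Δλ · cos φ₂ = -0.218686
x = cos φ₁ sin φ₂ − sin φ₁ cos φ₂ cos Δλ = -0.083674
θ = atan2(y, x) = -110.9379° → 249.0621° (mod 360°)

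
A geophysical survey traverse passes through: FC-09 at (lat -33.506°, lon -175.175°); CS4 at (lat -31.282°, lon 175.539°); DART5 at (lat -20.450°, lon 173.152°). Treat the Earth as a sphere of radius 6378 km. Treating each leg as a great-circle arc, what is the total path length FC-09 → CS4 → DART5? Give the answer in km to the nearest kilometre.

FC-09→CS4: c = 0.142189 rad, d = 906.88 km
CS4→DART5: c = 0.192716 rad, d = 1229.14 km
Total = 906.88 + 1229.14 = 2136.03 km

2136 km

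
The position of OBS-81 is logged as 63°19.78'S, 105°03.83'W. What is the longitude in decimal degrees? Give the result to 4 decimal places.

105° + 3.83′/60 = 105 + 0.06383 = 105.0638°

105.0638°W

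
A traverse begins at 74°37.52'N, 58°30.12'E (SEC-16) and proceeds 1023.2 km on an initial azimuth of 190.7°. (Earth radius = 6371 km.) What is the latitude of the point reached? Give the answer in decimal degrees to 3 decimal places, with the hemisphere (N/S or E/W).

65.525°N

SEC-16: φ = +74.62533°, λ = +58.50200°
δ = d/R = 1023.2/6371 = 0.160603 rad
φ₂ = arcsin(sin φ₁ cos δ + cos φ₁ sin δ cos θ)
   = arcsin(0.96421·0.98713 + 0.26513·0.15991·-0.98261) = 65.52523°
λ₂ = λ₁ + atan2(sin θ sin δ cos φ₁, cos δ − sin φ₁ sin φ₂) = 54.39234°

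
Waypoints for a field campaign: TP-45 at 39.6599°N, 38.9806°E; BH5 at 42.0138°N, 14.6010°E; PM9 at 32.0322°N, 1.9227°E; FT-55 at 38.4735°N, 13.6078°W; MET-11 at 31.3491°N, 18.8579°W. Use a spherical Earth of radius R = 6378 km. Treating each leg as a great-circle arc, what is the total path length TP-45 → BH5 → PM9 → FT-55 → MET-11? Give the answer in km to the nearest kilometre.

6149 km

TP-45→BH5: c = 0.323424 rad, d = 2062.80 km
BH5→PM9: c = 0.247590 rad, d = 1579.13 km
PM9→FT-55: c = 0.247800 rad, d = 1580.47 km
FT-55→MET-11: c = 0.145219 rad, d = 926.21 km
Total = 2062.80 + 1579.13 + 1580.47 + 926.21 = 6148.60 km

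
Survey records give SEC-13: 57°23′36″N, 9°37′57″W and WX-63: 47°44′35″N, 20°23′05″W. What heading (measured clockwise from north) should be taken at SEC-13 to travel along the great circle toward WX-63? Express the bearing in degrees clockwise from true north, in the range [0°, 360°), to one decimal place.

218.5°

SEC-13: φ = +57.39333°, λ = -9.63250°
WX-63: φ = +47.74306°, λ = -20.38472°
Δλ = -10.7522°
y = sin Δλ · cos φ₂ = -0.125455
x = cos φ₁ sin φ₂ − sin φ₁ cos φ₂ cos Δλ = -0.157688
θ = atan2(y, x) = -141.4947° → 218.5053° (mod 360°)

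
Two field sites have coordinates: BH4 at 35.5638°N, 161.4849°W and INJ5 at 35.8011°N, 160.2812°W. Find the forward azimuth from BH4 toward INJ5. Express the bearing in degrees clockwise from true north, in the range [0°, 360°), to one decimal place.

Δλ = 1.2037°
y = sin Δλ · cos φ₂ = 0.017038
x = cos φ₁ sin φ₂ − sin φ₁ cos φ₂ cos Δλ = 0.004246
θ = atan2(y, x) = 76.0071° → 76.0071° (mod 360°)

76.0°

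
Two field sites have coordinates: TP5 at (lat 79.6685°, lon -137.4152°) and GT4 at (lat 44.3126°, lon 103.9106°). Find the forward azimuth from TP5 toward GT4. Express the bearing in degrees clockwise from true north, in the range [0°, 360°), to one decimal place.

306.4°

Δλ = -118.6742°
y = sin Δλ · cos φ₂ = -0.627787
x = cos φ₁ sin φ₂ − sin φ₁ cos φ₂ cos Δλ = 0.463054
θ = atan2(y, x) = -53.5876° → 306.4124° (mod 360°)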